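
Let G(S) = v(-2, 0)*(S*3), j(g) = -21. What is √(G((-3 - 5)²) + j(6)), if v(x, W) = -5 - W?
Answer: 3*I*√109 ≈ 31.321*I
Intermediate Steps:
G(S) = -15*S (G(S) = (-5 - 1*0)*(S*3) = (-5 + 0)*(3*S) = -15*S)
√(G((-3 - 5)²) + j(6)) = √(-15*(-3 - 5)² - 21) = √(-15*(-8)² - 21) = √(-15*64 - 21) = √(-960 - 21) = √(-981) = 3*I*√109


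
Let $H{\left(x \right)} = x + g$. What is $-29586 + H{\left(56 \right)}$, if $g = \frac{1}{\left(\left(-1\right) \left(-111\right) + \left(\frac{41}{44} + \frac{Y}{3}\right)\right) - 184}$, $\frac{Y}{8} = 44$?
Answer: $- \frac{176441618}{5975} \approx -29530.0$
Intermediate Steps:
$Y = 352$ ($Y = 8 \cdot 44 = 352$)
$g = \frac{132}{5975}$ ($g = \frac{1}{\left(\left(-1\right) \left(-111\right) + \left(\frac{41}{44} + \frac{352}{3}\right)\right) - 184} = \frac{1}{\left(111 + \left(41 \cdot \frac{1}{44} + 352 \cdot \frac{1}{3}\right)\right) - 184} = \frac{1}{\left(111 + \left(\frac{41}{44} + \frac{352}{3}\right)\right) - 184} = \frac{1}{\left(111 + \frac{15611}{132}\right) - 184} = \frac{1}{\frac{30263}{132} - 184} = \frac{1}{\frac{5975}{132}} = \frac{132}{5975} \approx 0.022092$)
$H{\left(x \right)} = \frac{132}{5975} + x$ ($H{\left(x \right)} = x + \frac{132}{5975} = \frac{132}{5975} + x$)
$-29586 + H{\left(56 \right)} = -29586 + \left(\frac{132}{5975} + 56\right) = -29586 + \frac{334732}{5975} = - \frac{176441618}{5975}$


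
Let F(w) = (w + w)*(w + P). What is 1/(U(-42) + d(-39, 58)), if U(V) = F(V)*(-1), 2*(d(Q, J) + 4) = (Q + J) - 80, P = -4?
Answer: -2/7797 ≈ -0.00025651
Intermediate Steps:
F(w) = 2*w*(-4 + w) (F(w) = (w + w)*(w - 4) = (2*w)*(-4 + w) = 2*w*(-4 + w))
d(Q, J) = -44 + J/2 + Q/2 (d(Q, J) = -4 + ((Q + J) - 80)/2 = -4 + ((J + Q) - 80)/2 = -4 + (-80 + J + Q)/2 = -4 + (-40 + J/2 + Q/2) = -44 + J/2 + Q/2)
U(V) = -2*V*(-4 + V) (U(V) = (2*V*(-4 + V))*(-1) = -2*V*(-4 + V))
1/(U(-42) + d(-39, 58)) = 1/(2*(-42)*(4 - 1*(-42)) + (-44 + (½)*58 + (½)*(-39))) = 1/(2*(-42)*(4 + 42) + (-44 + 29 - 39/2)) = 1/(2*(-42)*46 - 69/2) = 1/(-3864 - 69/2) = 1/(-7797/2) = -2/7797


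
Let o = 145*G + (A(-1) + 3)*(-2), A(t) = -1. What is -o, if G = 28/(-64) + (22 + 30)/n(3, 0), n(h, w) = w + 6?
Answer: -57083/48 ≈ -1189.2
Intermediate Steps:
n(h, w) = 6 + w
G = 395/48 (G = 28/(-64) + (22 + 30)/(6 + 0) = 28*(-1/64) + 52/6 = -7/16 + 52*(⅙) = -7/16 + 26/3 = 395/48 ≈ 8.2292)
o = 57083/48 (o = 145*(395/48) + (-1 + 3)*(-2) = 57275/48 + 2*(-2) = 57275/48 - 4 = 57083/48 ≈ 1189.2)
-o = -1*57083/48 = -57083/48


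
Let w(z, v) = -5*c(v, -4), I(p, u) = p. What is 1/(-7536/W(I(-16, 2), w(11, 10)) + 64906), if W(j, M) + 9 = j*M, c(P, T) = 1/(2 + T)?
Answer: 49/3187930 ≈ 1.5370e-5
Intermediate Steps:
w(z, v) = 5/2 (w(z, v) = -5/(2 - 4) = -5/(-2) = -5*(-½) = 5/2)
W(j, M) = -9 + M*j (W(j, M) = -9 + j*M = -9 + M*j)
1/(-7536/W(I(-16, 2), w(11, 10)) + 64906) = 1/(-7536/(-9 + (5/2)*(-16)) + 64906) = 1/(-7536/(-9 - 40) + 64906) = 1/(-7536/(-49) + 64906) = 1/(-7536*(-1/49) + 64906) = 1/(7536/49 + 64906) = 1/(3187930/49) = 49/3187930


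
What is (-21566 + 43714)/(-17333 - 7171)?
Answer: -5537/6126 ≈ -0.90385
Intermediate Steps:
(-21566 + 43714)/(-17333 - 7171) = 22148/(-24504) = 22148*(-1/24504) = -5537/6126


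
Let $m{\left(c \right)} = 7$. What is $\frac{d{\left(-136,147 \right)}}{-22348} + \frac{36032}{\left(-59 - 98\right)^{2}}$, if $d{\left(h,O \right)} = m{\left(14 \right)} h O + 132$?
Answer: $\frac{1062867281}{137713963} \approx 7.7179$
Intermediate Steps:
$d{\left(h,O \right)} = 132 + 7 O h$ ($d{\left(h,O \right)} = 7 h O + 132 = 7 O h + 132 = 132 + 7 O h$)
$\frac{d{\left(-136,147 \right)}}{-22348} + \frac{36032}{\left(-59 - 98\right)^{2}} = \frac{132 + 7 \cdot 147 \left(-136\right)}{-22348} + \frac{36032}{\left(-59 - 98\right)^{2}} = \left(132 - 139944\right) \left(- \frac{1}{22348}\right) + \frac{36032}{\left(-157\right)^{2}} = \left(-139812\right) \left(- \frac{1}{22348}\right) + \frac{36032}{24649} = \frac{34953}{5587} + 36032 \cdot \frac{1}{24649} = \frac{34953}{5587} + \frac{36032}{24649} = \frac{1062867281}{137713963}$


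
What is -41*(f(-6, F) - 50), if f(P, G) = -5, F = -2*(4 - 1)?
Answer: 2255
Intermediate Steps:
F = -6 (F = -2*3 = -6)
-41*(f(-6, F) - 50) = -41*(-5 - 50) = -41*(-55) = 2255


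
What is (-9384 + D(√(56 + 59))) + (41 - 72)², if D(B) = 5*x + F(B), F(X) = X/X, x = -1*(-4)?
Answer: -8402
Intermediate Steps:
x = 4
F(X) = 1
D(B) = 21 (D(B) = 5*4 + 1 = 20 + 1 = 21)
(-9384 + D(√(56 + 59))) + (41 - 72)² = (-9384 + 21) + (41 - 72)² = -9363 + (-31)² = -9363 + 961 = -8402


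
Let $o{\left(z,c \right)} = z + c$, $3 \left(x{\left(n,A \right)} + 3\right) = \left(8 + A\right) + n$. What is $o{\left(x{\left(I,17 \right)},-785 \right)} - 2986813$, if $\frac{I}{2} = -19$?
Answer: $- \frac{8962816}{3} \approx -2.9876 \cdot 10^{6}$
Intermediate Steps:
$I = -38$ ($I = 2 \left(-19\right) = -38$)
$x{\left(n,A \right)} = - \frac{1}{3} + \frac{A}{3} + \frac{n}{3}$ ($x{\left(n,A \right)} = -3 + \frac{\left(8 + A\right) + n}{3} = -3 + \frac{8 + A + n}{3} = -3 + \left(\frac{8}{3} + \frac{A}{3} + \frac{n}{3}\right) = - \frac{1}{3} + \frac{A}{3} + \frac{n}{3}$)
$o{\left(z,c \right)} = c + z$
$o{\left(x{\left(I,17 \right)},-785 \right)} - 2986813 = \left(-785 + \left(- \frac{1}{3} + \frac{1}{3} \cdot 17 + \frac{1}{3} \left(-38\right)\right)\right) - 2986813 = \left(-785 - \frac{22}{3}\right) - 2986813 = - \frac{2377}{3} - 2986813 = - \frac{8962816}{3}$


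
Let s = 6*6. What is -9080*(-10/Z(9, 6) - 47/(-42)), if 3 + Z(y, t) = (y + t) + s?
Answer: -57885/7 ≈ -8269.3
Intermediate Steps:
s = 36
Z(y, t) = 33 + t + y (Z(y, t) = -3 + ((y + t) + 36) = -3 + ((t + y) + 36) = -3 + (36 + t + y) = 33 + t + y)
-9080*(-10/Z(9, 6) - 47/(-42)) = -9080*(-10/(33 + 6 + 9) - 47/(-42)) = -9080*(-10/48 - 47*(-1/42)) = -9080*(-10*1/48 + 47/42) = -9080*(-5/24 + 47/42) = -9080*51/56 = -57885/7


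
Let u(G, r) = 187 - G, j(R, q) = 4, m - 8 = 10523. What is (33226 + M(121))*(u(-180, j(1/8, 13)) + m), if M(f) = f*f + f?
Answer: 522973224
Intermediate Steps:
m = 10531 (m = 8 + 10523 = 10531)
M(f) = f + f**2 (M(f) = f**2 + f = f + f**2)
(33226 + M(121))*(u(-180, j(1/8, 13)) + m) = (33226 + 121*(1 + 121))*((187 - 1*(-180)) + 10531) = (33226 + 121*122)*((187 + 180) + 10531) = (33226 + 14762)*(367 + 10531) = 47988*10898 = 522973224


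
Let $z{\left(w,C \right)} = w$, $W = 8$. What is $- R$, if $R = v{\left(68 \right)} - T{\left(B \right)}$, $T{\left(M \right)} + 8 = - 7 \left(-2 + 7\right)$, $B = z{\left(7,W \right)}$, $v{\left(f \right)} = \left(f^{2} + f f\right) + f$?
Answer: $-9359$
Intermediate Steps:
$v{\left(f \right)} = f + 2 f^{2}$ ($v{\left(f \right)} = \left(f^{2} + f^{2}\right) + f = 2 f^{2} + f = f + 2 f^{2}$)
$B = 7$
$T{\left(M \right)} = -43$ ($T{\left(M \right)} = -8 - 7 \left(-2 + 7\right) = -8 - 35 = -43$)
$R = 9359$ ($R = 68 \left(1 + 2 \cdot 68\right) - -43 = 68 \left(1 + 136\right) + 43 = 68 \cdot 137 + 43 = 9316 + 43 = 9359$)
$- R = \left(-1\right) 9359 = -9359$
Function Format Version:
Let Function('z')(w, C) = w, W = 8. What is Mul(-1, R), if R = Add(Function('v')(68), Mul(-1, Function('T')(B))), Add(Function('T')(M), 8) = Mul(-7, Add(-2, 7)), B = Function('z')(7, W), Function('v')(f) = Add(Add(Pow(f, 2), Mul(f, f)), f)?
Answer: -9359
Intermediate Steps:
Function('v')(f) = Add(f, Mul(2, Pow(f, 2))) (Function('v')(f) = Add(Add(Pow(f, 2), Pow(f, 2)), f) = Add(Mul(2, Pow(f, 2)), f) = Add(f, Mul(2, Pow(f, 2))))
B = 7
Function('T')(M) = -43 (Function('T')(M) = Add(-8, Mul(-7, Add(-2, 7))) = Add(-8, Mul(-7, 5)) = Add(-8, -35) = -43)
R = 9359 (R = Add(Mul(68, Add(1, Mul(2, 68))), Mul(-1, -43)) = Add(Mul(68, Add(1, 136)), 43) = Add(Mul(68, 137), 43) = Add(9316, 43) = 9359)
Mul(-1, R) = Mul(-1, 9359) = -9359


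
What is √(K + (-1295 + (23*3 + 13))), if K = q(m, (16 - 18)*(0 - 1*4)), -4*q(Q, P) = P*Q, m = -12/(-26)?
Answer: I*√205153/13 ≈ 34.841*I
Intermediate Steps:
m = 6/13 (m = -12*(-1/26) = 6/13 ≈ 0.46154)
q(Q, P) = -P*Q/4
K = -12/13 (K = -¼*(16 - 18)*(0 - 1*4)*6/13 = -¼*(-2*(0 - 4))*6/13 = -¼*(-2*(-4))*6/13 = -¼*8*6/13 = -12/13 ≈ -0.92308)
√(K + (-1295 + (23*3 + 13))) = √(-12/13 + (-1295 + (23*3 + 13))) = √(-12/13 + (-1295 + (69 + 13))) = √(-12/13 + (-1295 + 82)) = √(-12/13 - 1213) = √(-15781/13) = I*√205153/13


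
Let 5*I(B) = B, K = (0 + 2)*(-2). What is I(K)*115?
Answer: -92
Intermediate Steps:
K = -4 (K = 2*(-2) = -4)
I(B) = B/5
I(K)*115 = ((⅕)*(-4))*115 = -⅘*115 = -92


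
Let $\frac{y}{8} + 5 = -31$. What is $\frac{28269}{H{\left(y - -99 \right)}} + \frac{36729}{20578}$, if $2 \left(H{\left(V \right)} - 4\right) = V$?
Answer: $- \frac{1156791015}{3724618} \approx -310.58$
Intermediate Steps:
$y = -288$ ($y = -40 + 8 \left(-31\right) = -40 - 248 = -288$)
$H{\left(V \right)} = 4 + \frac{V}{2}$
$\frac{28269}{H{\left(y - -99 \right)}} + \frac{36729}{20578} = \frac{28269}{4 + \frac{-288 - -99}{2}} + \frac{36729}{20578} = \frac{28269}{4 + \frac{-288 + 99}{2}} + 36729 \cdot \frac{1}{20578} = \frac{28269}{4 + \frac{1}{2} \left(-189\right)} + \frac{36729}{20578} = \frac{28269}{4 - \frac{189}{2}} + \frac{36729}{20578} = \frac{28269}{- \frac{181}{2}} + \frac{36729}{20578} = 28269 \left(- \frac{2}{181}\right) + \frac{36729}{20578} = - \frac{56538}{181} + \frac{36729}{20578} = - \frac{1156791015}{3724618}$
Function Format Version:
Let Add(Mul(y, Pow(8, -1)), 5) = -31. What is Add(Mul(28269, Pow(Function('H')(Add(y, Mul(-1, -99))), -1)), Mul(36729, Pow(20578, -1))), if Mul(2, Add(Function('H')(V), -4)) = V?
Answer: Rational(-1156791015, 3724618) ≈ -310.58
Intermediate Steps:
y = -288 (y = Add(-40, Mul(8, -31)) = Add(-40, -248) = -288)
Function('H')(V) = Add(4, Mul(Rational(1, 2), V))
Add(Mul(28269, Pow(Function('H')(Add(y, Mul(-1, -99))), -1)), Mul(36729, Pow(20578, -1))) = Add(Mul(28269, Pow(Add(4, Mul(Rational(1, 2), Add(-288, Mul(-1, -99)))), -1)), Mul(36729, Pow(20578, -1))) = Add(Mul(28269, Pow(Add(4, Mul(Rational(1, 2), Add(-288, 99))), -1)), Mul(36729, Rational(1, 20578))) = Add(Mul(28269, Pow(Add(4, Mul(Rational(1, 2), -189)), -1)), Rational(36729, 20578)) = Add(Mul(28269, Pow(Add(4, Rational(-189, 2)), -1)), Rational(36729, 20578)) = Add(Mul(28269, Pow(Rational(-181, 2), -1)), Rational(36729, 20578)) = Add(Mul(28269, Rational(-2, 181)), Rational(36729, 20578)) = Add(Rational(-56538, 181), Rational(36729, 20578)) = Rational(-1156791015, 3724618)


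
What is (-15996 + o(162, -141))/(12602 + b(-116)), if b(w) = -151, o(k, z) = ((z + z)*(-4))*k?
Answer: 166740/12451 ≈ 13.392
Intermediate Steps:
o(k, z) = -8*k*z (o(k, z) = ((2*z)*(-4))*k = (-8*z)*k = -8*k*z)
(-15996 + o(162, -141))/(12602 + b(-116)) = (-15996 - 8*162*(-141))/(12602 - 151) = (-15996 + 182736)/12451 = 166740*(1/12451) = 166740/12451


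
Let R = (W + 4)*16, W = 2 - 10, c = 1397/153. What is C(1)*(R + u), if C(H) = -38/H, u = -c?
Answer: 425182/153 ≈ 2779.0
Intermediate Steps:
c = 1397/153 (c = 1397*(1/153) = 1397/153 ≈ 9.1307)
u = -1397/153 (u = -1*1397/153 = -1397/153 ≈ -9.1307)
W = -8
R = -64 (R = (-8 + 4)*16 = -4*16 = -64)
C(1)*(R + u) = (-38/1)*(-64 - 1397/153) = -38*1*(-11189/153) = -38*(-11189/153) = 425182/153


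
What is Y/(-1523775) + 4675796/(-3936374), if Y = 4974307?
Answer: -13352796896359/2999074145925 ≈ -4.4523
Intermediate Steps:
Y/(-1523775) + 4675796/(-3936374) = 4974307/(-1523775) + 4675796/(-3936374) = 4974307*(-1/1523775) + 4675796*(-1/3936374) = -4974307/1523775 - 2337898/1968187 = -13352796896359/2999074145925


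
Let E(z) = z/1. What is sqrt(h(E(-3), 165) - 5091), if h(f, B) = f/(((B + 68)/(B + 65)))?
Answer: 9*I*sqrt(3414149)/233 ≈ 71.372*I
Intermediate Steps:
E(z) = z (E(z) = z*1 = z)
h(f, B) = f*(65 + B)/(68 + B) (h(f, B) = f/(((68 + B)/(65 + B))) = f*((65 + B)/(68 + B)) = f*(65 + B)/(68 + B))
sqrt(h(E(-3), 165) - 5091) = sqrt(-3*(65 + 165)/(68 + 165) - 5091) = sqrt(-3*230/233 - 5091) = sqrt(-3*1/233*230 - 5091) = sqrt(-690/233 - 5091) = sqrt(-1186893/233) = 9*I*sqrt(3414149)/233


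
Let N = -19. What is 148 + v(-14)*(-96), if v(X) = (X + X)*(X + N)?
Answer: -88556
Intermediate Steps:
v(X) = 2*X*(-19 + X) (v(X) = (X + X)*(X - 19) = (2*X)*(-19 + X) = 2*X*(-19 + X))
148 + v(-14)*(-96) = 148 + (2*(-14)*(-19 - 14))*(-96) = 148 + (2*(-14)*(-33))*(-96) = 148 + 924*(-96) = 148 - 88704 = -88556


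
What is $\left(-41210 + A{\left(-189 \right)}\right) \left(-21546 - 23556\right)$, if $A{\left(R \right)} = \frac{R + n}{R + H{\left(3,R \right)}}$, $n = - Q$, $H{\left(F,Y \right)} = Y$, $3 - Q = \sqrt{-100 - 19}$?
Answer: $\frac{39031240732}{21} + \frac{7517 i \sqrt{119}}{63} \approx 1.8586 \cdot 10^{9} + 1301.6 i$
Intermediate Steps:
$Q = 3 - i \sqrt{119}$ ($Q = 3 - \sqrt{-100 - 19} = 3 - \sqrt{-119} = 3 - i \sqrt{119} \approx 3.0 - 10.909 i$)
$n = -3 + i \sqrt{119}$ ($n = - (3 - i \sqrt{119}) = -3 + i \sqrt{119} \approx -3.0 + 10.909 i$)
$A{\left(R \right)} = \frac{-3 + R + i \sqrt{119}}{2 R}$ ($A{\left(R \right)} = \frac{R - \left(3 - i \sqrt{119}\right)}{R + R} = \frac{-3 + R + i \sqrt{119}}{2 R}$)
$\left(-41210 + A{\left(-189 \right)}\right) \left(-21546 - 23556\right) = \left(-41210 + \frac{-3 - 189 + i \sqrt{119}}{2 \left(-189\right)}\right) \left(-21546 - 23556\right) = \left(-41210 + \frac{1}{2} \left(- \frac{1}{189}\right) \left(-192 + i \sqrt{119}\right)\right) \left(-21546 - 23556\right) = \left(-41210 + \left(\frac{32}{63} - \frac{i \sqrt{119}}{378}\right)\right) \left(-45102\right) = \left(- \frac{2596198}{63} - \frac{i \sqrt{119}}{378}\right) \left(-45102\right) = \frac{39031240732}{21} + \frac{7517 i \sqrt{119}}{63}$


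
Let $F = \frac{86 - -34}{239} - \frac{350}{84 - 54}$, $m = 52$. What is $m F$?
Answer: $- \frac{416260}{717} \approx -580.56$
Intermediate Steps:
$F = - \frac{8005}{717}$ ($F = \left(86 + 34\right) \frac{1}{239} - \frac{350}{30} = 120 \cdot \frac{1}{239} - \frac{35}{3} = \frac{120}{239} - \frac{35}{3} = - \frac{8005}{717} \approx -11.165$)
$m F = 52 \left(- \frac{8005}{717}\right) = - \frac{416260}{717}$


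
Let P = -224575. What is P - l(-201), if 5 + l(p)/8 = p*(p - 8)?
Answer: -560607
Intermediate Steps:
l(p) = -40 + 8*p*(-8 + p) (l(p) = -40 + 8*(p*(p - 8)) = -40 + 8*(p*(-8 + p)) = -40 + 8*p*(-8 + p))
P - l(-201) = -224575 - (-40 - 64*(-201) + 8*(-201)²) = -224575 - (-40 + 12864 + 8*40401) = -224575 - (-40 + 12864 + 323208) = -224575 - 1*336032 = -224575 - 336032 = -560607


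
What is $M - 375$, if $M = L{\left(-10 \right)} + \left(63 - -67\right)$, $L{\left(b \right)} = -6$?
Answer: $-251$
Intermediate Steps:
$M = 124$ ($M = -6 + \left(63 - -67\right) = -6 + \left(63 + 67\right) = -6 + 130 = 124$)
$M - 375 = 124 - 375 = -251$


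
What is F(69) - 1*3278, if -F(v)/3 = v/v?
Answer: -3281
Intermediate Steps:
F(v) = -3 (F(v) = -3*v/v = -3*1 = -3)
F(69) - 1*3278 = -3 - 1*3278 = -3 - 3278 = -3281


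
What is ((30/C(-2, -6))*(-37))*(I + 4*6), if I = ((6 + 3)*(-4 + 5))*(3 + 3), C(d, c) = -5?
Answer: 17316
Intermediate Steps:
I = 54 (I = (9*1)*6 = 9*6 = 54)
((30/C(-2, -6))*(-37))*(I + 4*6) = ((30/(-5))*(-37))*(54 + 4*6) = ((30*(-1/5))*(-37))*(54 + 24) = -6*(-37)*78 = 222*78 = 17316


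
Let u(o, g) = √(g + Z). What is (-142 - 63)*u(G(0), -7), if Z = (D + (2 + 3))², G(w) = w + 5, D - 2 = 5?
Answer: -205*√137 ≈ -2399.5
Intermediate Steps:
D = 7 (D = 2 + 5 = 7)
G(w) = 5 + w
Z = 144 (Z = (7 + (2 + 3))² = (7 + 5)² = 12² = 144)
u(o, g) = √(144 + g) (u(o, g) = √(g + 144) = √(144 + g))
(-142 - 63)*u(G(0), -7) = (-142 - 63)*√(144 - 7) = -205*√137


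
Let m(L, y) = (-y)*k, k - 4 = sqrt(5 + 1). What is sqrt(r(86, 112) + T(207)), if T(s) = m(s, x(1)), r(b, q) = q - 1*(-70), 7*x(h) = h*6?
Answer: sqrt(8750 - 42*sqrt(6))/7 ≈ 13.284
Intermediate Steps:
x(h) = 6*h/7 (x(h) = (h*6)/7 = (6*h)/7 = 6*h/7)
r(b, q) = 70 + q (r(b, q) = q + 70 = 70 + q)
k = 4 + sqrt(6) (k = 4 + sqrt(5 + 1) = 4 + sqrt(6) ≈ 6.4495)
m(L, y) = -y*(4 + sqrt(6)) (m(L, y) = (-y)*(4 + sqrt(6)) = -y*(4 + sqrt(6)))
T(s) = -24/7 - 6*sqrt(6)/7 (T(s) = -(6/7)*1*(4 + sqrt(6)) = -1*6/7*(4 + sqrt(6)) = -24/7 - 6*sqrt(6)/7)
sqrt(r(86, 112) + T(207)) = sqrt((70 + 112) + (-24/7 - 6*sqrt(6)/7)) = sqrt(182 + (-24/7 - 6*sqrt(6)/7)) = sqrt(1250/7 - 6*sqrt(6)/7)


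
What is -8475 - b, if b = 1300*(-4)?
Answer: -3275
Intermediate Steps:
b = -5200
-8475 - b = -8475 - 1*(-5200) = -8475 + 5200 = -3275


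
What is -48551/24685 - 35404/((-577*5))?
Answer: 146775621/14243245 ≈ 10.305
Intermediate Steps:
-48551/24685 - 35404/((-577*5)) = -48551*1/24685 - 35404/(-2885) = -48551/24685 - 35404*(-1/2885) = -48551/24685 + 35404/2885 = 146775621/14243245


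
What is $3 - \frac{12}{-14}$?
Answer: $\frac{27}{7} \approx 3.8571$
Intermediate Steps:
$3 - \frac{12}{-14} = 3 - - \frac{6}{7} = 3 + \frac{6}{7} = \frac{27}{7}$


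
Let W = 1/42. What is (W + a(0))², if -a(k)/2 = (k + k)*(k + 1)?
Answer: 1/1764 ≈ 0.00056689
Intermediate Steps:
a(k) = -4*k*(1 + k) (a(k) = -2*(k + k)*(k + 1) = -2*2*k*(1 + k) = -4*k*(1 + k))
W = 1/42 ≈ 0.023810
(W + a(0))² = (1/42 - 4*0*(1 + 0))² = (1/42 - 4*0*1)² = (1/42 + 0)² = (1/42)² = 1/1764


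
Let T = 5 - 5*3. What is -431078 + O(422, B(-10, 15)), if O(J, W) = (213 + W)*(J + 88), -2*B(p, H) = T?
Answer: -319898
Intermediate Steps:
T = -10 (T = 5 - 15 = -10)
B(p, H) = 5 (B(p, H) = -1/2*(-10) = 5)
O(J, W) = (88 + J)*(213 + W) (O(J, W) = (213 + W)*(88 + J) = (88 + J)*(213 + W))
-431078 + O(422, B(-10, 15)) = -431078 + (18744 + 88*5 + 213*422 + 422*5) = -431078 + (18744 + 440 + 89886 + 2110) = -431078 + 111180 = -319898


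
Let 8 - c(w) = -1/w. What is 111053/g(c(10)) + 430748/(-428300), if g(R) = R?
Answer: 118901277103/8673075 ≈ 13709.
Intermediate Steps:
c(w) = 8 + 1/w (c(w) = 8 - (-1)/w = 8 + 1/w)
111053/g(c(10)) + 430748/(-428300) = 111053/(8 + 1/10) + 430748/(-428300) = 111053/(8 + ⅒) + 430748*(-1/428300) = 111053/(81/10) - 107687/107075 = 111053*(10/81) - 107687/107075 = 1110530/81 - 107687/107075 = 118901277103/8673075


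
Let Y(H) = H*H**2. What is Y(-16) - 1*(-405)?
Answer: -3691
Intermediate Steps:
Y(H) = H**3
Y(-16) - 1*(-405) = (-16)**3 - 1*(-405) = -4096 + 405 = -3691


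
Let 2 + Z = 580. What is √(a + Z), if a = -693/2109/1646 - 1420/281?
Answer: 9*√747845599545451994/325155778 ≈ 23.936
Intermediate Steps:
Z = 578 (Z = -2 + 580 = 578)
a = -1643200871/325155778 (a = -693*1/2109*(1/1646) - 1420*1/281 = -231/703*1/1646 - 1420/281 = -231/1157138 - 1420/281 = -1643200871/325155778 ≈ -5.0536)
√(a + Z) = √(-1643200871/325155778 + 578) = √(186296838813/325155778) = 9*√747845599545451994/325155778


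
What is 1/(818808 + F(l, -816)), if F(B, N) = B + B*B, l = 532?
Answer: 1/1102364 ≈ 9.0714e-7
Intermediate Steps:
F(B, N) = B + B²
1/(818808 + F(l, -816)) = 1/(818808 + 532*(1 + 532)) = 1/(818808 + 532*533) = 1/(818808 + 283556) = 1/1102364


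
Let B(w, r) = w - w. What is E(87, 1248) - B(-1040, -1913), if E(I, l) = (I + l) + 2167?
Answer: 3502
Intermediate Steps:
B(w, r) = 0
E(I, l) = 2167 + I + l
E(87, 1248) - B(-1040, -1913) = (2167 + 87 + 1248) - 1*0 = 3502 + 0 = 3502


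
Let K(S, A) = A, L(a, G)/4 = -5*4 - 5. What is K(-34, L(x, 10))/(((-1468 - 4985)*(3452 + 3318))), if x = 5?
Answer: 10/4368681 ≈ 2.2890e-6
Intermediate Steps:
L(a, G) = -100 (L(a, G) = 4*(-5*4 - 5) = 4*(-20 - 5) = 4*(-25) = -100)
K(-34, L(x, 10))/(((-1468 - 4985)*(3452 + 3318))) = -100*1/((-1468 - 4985)*(3452 + 3318)) = -100/((-6453*6770)) = -100/(-43686810) = -100*(-1/43686810) = 10/4368681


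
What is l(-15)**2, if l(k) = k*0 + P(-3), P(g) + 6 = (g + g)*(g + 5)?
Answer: 324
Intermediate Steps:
P(g) = -6 + 2*g*(5 + g) (P(g) = -6 + (g + g)*(g + 5) = -6 + (2*g)*(5 + g) = -6 + 2*g*(5 + g))
l(k) = -18 (l(k) = k*0 + (-6 + 2*(-3)**2 + 10*(-3)) = 0 + (-6 + 2*9 - 30) = 0 + (-6 + 18 - 30) = 0 - 18 = -18)
l(-15)**2 = (-18)**2 = 324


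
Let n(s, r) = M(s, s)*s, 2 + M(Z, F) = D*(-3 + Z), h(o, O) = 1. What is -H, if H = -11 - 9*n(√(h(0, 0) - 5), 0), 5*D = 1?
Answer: 19/5 - 234*I/5 ≈ 3.8 - 46.8*I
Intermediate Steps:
D = ⅕ (D = (⅕)*1 = ⅕ ≈ 0.20000)
M(Z, F) = -13/5 + Z/5 (M(Z, F) = -2 + (-3 + Z)/5 = -2 + (-⅗ + Z/5) = -13/5 + Z/5)
n(s, r) = s*(-13/5 + s/5) (n(s, r) = (-13/5 + s/5)*s = s*(-13/5 + s/5))
H = -11 - 18*I*(-13 + 2*I)/5 (H = -11 - 9*√(1 - 5)*(-13 + √(1 - 5))/5 = -11 - 9*√(-4)*(-13 + √(-4))/5 = -11 - 9*2*I*(-13 + 2*I)/5 = -11 - 18*I*(-13 + 2*I)/5 ≈ -3.8 + 46.8*I)
-H = -(-19/5 + 234*I/5) = 19/5 - 234*I/5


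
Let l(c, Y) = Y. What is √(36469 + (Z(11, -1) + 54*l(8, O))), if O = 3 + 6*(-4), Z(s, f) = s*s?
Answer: 8*√554 ≈ 188.30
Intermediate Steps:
Z(s, f) = s²
O = -21 (O = 3 - 24 = -21)
√(36469 + (Z(11, -1) + 54*l(8, O))) = √(36469 + (11² + 54*(-21))) = √(36469 + (121 - 1134)) = √(36469 - 1013) = √35456 = 8*√554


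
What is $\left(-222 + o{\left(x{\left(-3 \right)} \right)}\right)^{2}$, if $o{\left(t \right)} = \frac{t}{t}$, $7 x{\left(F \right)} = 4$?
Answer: $48841$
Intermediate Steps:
$x{\left(F \right)} = \frac{4}{7}$ ($x{\left(F \right)} = \frac{1}{7} \cdot 4 = \frac{4}{7}$)
$o{\left(t \right)} = 1$
$\left(-222 + o{\left(x{\left(-3 \right)} \right)}\right)^{2} = \left(-222 + 1\right)^{2} = \left(-221\right)^{2} = 48841$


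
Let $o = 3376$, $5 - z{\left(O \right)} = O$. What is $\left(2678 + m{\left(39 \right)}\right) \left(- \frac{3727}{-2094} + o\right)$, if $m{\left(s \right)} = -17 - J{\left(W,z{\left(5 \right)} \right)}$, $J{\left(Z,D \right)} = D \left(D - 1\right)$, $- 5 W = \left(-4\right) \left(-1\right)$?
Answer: $\frac{6273813977}{698} \approx 8.9883 \cdot 10^{6}$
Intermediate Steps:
$z{\left(O \right)} = 5 - O$
$W = - \frac{4}{5}$ ($W = - \frac{\left(-4\right) \left(-1\right)}{5} = \left(- \frac{1}{5}\right) 4 = - \frac{4}{5} \approx -0.8$)
$J{\left(Z,D \right)} = D \left(-1 + D\right)$
$m{\left(s \right)} = -17$ ($m{\left(s \right)} = -17 - \left(5 - 5\right) \left(-1 + \left(5 - 5\right)\right) = -17 - 0 \left(-1 + 0\right) = -17 - 0 \left(-1\right) = -17 - 0 = -17 + 0 = -17$)
$\left(2678 + m{\left(39 \right)}\right) \left(- \frac{3727}{-2094} + o\right) = \left(2678 - 17\right) \left(- \frac{3727}{-2094} + 3376\right) = 2661 \left(\left(-3727\right) \left(- \frac{1}{2094}\right) + 3376\right) = 2661 \left(\frac{3727}{2094} + 3376\right) = 2661 \cdot \frac{7073071}{2094} = \frac{6273813977}{698}$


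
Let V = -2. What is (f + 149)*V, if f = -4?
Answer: -290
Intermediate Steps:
(f + 149)*V = (-4 + 149)*(-2) = 145*(-2) = -290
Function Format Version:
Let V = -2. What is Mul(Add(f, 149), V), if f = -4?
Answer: -290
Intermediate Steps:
Mul(Add(f, 149), V) = Mul(Add(-4, 149), -2) = Mul(145, -2) = -290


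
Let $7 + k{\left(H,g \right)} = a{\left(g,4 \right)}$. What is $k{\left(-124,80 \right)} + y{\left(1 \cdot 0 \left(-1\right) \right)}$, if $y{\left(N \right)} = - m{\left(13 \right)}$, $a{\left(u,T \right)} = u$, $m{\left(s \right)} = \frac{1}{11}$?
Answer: $\frac{802}{11} \approx 72.909$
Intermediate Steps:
$m{\left(s \right)} = \frac{1}{11}$
$k{\left(H,g \right)} = -7 + g$
$y{\left(N \right)} = - \frac{1}{11}$ ($y{\left(N \right)} = \left(-1\right) \frac{1}{11} = - \frac{1}{11}$)
$k{\left(-124,80 \right)} + y{\left(1 \cdot 0 \left(-1\right) \right)} = \left(-7 + 80\right) - \frac{1}{11} = 73 - \frac{1}{11} = \frac{802}{11}$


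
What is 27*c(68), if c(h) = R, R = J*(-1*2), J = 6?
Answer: -324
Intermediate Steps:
R = -12 (R = 6*(-1*2) = 6*(-2) = -12)
c(h) = -12
27*c(68) = 27*(-12) = -324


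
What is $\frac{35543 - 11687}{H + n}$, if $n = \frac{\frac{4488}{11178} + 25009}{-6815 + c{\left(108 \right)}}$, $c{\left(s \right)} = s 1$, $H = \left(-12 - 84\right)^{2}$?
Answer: $\frac{42583440528}{16444089563} \approx 2.5896$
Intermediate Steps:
$H = 9216$ ($H = \left(-12 - 84\right)^{2} = \left(-96\right)^{2} = 9216$)
$c{\left(s \right)} = s$
$n = - \frac{46592515}{12495141}$ ($n = \frac{\frac{4488}{11178} + 25009}{-6815 + 108} = \frac{4488 \cdot \frac{1}{11178} + 25009}{-6707} = \left(\frac{748}{1863} + 25009\right) \left(- \frac{1}{6707}\right) = \frac{46592515}{1863} \left(- \frac{1}{6707}\right) = - \frac{46592515}{12495141} \approx -3.7289$)
$\frac{35543 - 11687}{H + n} = \frac{35543 - 11687}{9216 - \frac{46592515}{12495141}} = \frac{23856}{\frac{115108626941}{12495141}} = 23856 \cdot \frac{12495141}{115108626941} = \frac{42583440528}{16444089563}$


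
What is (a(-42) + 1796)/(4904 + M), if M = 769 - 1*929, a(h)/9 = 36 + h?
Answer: 871/2372 ≈ 0.36720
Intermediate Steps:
a(h) = 324 + 9*h (a(h) = 9*(36 + h) = 324 + 9*h)
M = -160 (M = 769 - 929 = -160)
(a(-42) + 1796)/(4904 + M) = ((324 + 9*(-42)) + 1796)/(4904 - 160) = ((324 - 378) + 1796)/4744 = (-54 + 1796)*(1/4744) = 1742*(1/4744) = 871/2372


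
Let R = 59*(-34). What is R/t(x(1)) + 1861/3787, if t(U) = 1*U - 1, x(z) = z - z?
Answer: 7598583/3787 ≈ 2006.5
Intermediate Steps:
x(z) = 0
t(U) = -1 + U (t(U) = U - 1 = -1 + U)
R = -2006
R/t(x(1)) + 1861/3787 = -2006/(-1 + 0) + 1861/3787 = -2006/(-1) + 1861*(1/3787) = -2006*(-1) + 1861/3787 = 2006 + 1861/3787 = 7598583/3787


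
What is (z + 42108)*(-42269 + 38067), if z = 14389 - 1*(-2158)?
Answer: -246468310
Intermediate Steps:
z = 16547 (z = 14389 + 2158 = 16547)
(z + 42108)*(-42269 + 38067) = (16547 + 42108)*(-42269 + 38067) = 58655*(-4202) = -246468310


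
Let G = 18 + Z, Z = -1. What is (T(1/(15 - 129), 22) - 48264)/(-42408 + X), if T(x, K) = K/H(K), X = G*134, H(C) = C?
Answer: 48263/40130 ≈ 1.2027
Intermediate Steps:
G = 17 (G = 18 - 1 = 17)
X = 2278 (X = 17*134 = 2278)
T(x, K) = 1 (T(x, K) = K/K = 1)
(T(1/(15 - 129), 22) - 48264)/(-42408 + X) = (1 - 48264)/(-42408 + 2278) = -48263/(-40130) = -48263*(-1/40130) = 48263/40130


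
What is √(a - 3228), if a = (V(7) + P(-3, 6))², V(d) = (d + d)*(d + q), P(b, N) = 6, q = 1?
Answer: 2*√2674 ≈ 103.42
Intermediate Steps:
V(d) = 2*d*(1 + d) (V(d) = (d + d)*(d + 1) = (2*d)*(1 + d) = 2*d*(1 + d))
a = 13924 (a = (2*7*(1 + 7) + 6)² = (2*7*8 + 6)² = (112 + 6)² = 118² = 13924)
√(a - 3228) = √(13924 - 3228) = √10696 = 2*√2674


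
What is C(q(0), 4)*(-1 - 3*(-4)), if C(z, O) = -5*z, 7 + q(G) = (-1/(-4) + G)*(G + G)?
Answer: 385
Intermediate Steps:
q(G) = -7 + 2*G*(¼ + G) (q(G) = -7 + (-1/(-4) + G)*(G + G) = -7 + (-1*(-¼) + G)*(2*G) = -7 + (¼ + G)*(2*G) = -7 + 2*G*(¼ + G))
C(q(0), 4)*(-1 - 3*(-4)) = (-5*(-7 + (½)*0 + 2*0²))*(-1 - 3*(-4)) = (-5*(-7 + 0 + 2*0))*(-1 + 12) = -5*(-7 + 0 + 0)*11 = -5*(-7)*11 = 35*11 = 385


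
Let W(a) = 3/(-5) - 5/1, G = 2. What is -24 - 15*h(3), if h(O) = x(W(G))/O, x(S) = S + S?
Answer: 32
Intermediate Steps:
W(a) = -28/5 (W(a) = 3*(-⅕) - 5*1 = -⅗ - 5 = -28/5)
x(S) = 2*S
h(O) = -56/(5*O) (h(O) = (2*(-28/5))/O = -56/(5*O))
-24 - 15*h(3) = -24 - (-168)/3 = -24 - 15*(-56/15) = -24 + 56 = 32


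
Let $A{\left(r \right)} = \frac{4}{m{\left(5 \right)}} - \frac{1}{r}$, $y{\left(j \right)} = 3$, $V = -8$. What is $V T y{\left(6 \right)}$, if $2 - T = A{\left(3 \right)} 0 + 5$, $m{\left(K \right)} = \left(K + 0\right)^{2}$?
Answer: $72$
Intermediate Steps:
$m{\left(K \right)} = K^{2}$
$A{\left(r \right)} = \frac{4}{25} - \frac{1}{r}$ ($A{\left(r \right)} = \frac{4}{5^{2}} - \frac{1}{r} = \frac{4}{25} - \frac{1}{r}$)
$T = -3$ ($T = 2 - \left(\left(\frac{4}{25} - \frac{1}{3}\right) 0 + 5\right) = 2 - \left(\left(- \frac{13}{75}\right) 0 + 5\right) = 2 - \left(0 + 5\right) = 2 - 5 = -3$)
$V T y{\left(6 \right)} = \left(-8\right) \left(-3\right) 3 = 24 \cdot 3 = 72$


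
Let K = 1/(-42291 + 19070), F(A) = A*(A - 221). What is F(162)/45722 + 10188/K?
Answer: -5408353607607/22861 ≈ -2.3658e+8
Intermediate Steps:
F(A) = A*(-221 + A)
K = -1/23221 (K = 1/(-23221) = -1/23221 ≈ -4.3064e-5)
F(162)/45722 + 10188/K = (162*(-221 + 162))/45722 + 10188/(-1/23221) = (162*(-59))*(1/45722) + 10188*(-23221) = -9558*1/45722 - 236575548 = -4779/22861 - 236575548 = -5408353607607/22861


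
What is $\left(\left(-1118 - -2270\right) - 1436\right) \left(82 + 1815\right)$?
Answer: $-538748$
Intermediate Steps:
$\left(\left(-1118 - -2270\right) - 1436\right) \left(82 + 1815\right) = \left(\left(-1118 + 2270\right) - 1436\right) 1897 = \left(1152 - 1436\right) 1897 = \left(-284\right) 1897 = -538748$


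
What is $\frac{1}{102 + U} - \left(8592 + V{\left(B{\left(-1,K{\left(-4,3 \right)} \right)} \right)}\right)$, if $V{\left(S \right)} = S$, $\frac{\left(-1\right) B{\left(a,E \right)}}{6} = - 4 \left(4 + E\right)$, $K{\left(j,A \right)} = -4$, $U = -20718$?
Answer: $- \frac{177132673}{20616} \approx -8592.0$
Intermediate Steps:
$B{\left(a,E \right)} = 96 + 24 E$ ($B{\left(a,E \right)} = - 6 \left(- 4 \left(4 + E\right)\right) = - 6 \left(-16 - 4 E\right) = 96 + 24 E$)
$\frac{1}{102 + U} - \left(8592 + V{\left(B{\left(-1,K{\left(-4,3 \right)} \right)} \right)}\right) = \frac{1}{102 - 20718} - \left(8688 - 96\right) = \frac{1}{-20616} - 8592 = - \frac{1}{20616} - 8592 = - \frac{177132673}{20616}$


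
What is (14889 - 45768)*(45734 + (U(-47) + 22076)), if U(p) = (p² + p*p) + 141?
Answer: -2234682351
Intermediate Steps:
U(p) = 141 + 2*p² (U(p) = (p² + p²) + 141 = 2*p² + 141 = 141 + 2*p²)
(14889 - 45768)*(45734 + (U(-47) + 22076)) = (14889 - 45768)*(45734 + ((141 + 2*(-47)²) + 22076)) = -30879*(45734 + ((141 + 2*2209) + 22076)) = -30879*(45734 + ((141 + 4418) + 22076)) = -30879*(45734 + (4559 + 22076)) = -30879*(45734 + 26635) = -30879*72369 = -2234682351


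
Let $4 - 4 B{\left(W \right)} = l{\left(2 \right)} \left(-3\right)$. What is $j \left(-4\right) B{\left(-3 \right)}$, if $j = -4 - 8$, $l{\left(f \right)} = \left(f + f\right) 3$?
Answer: $480$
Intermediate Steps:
$l{\left(f \right)} = 6 f$ ($l{\left(f \right)} = 2 f 3 = 6 f$)
$j = -12$
$B{\left(W \right)} = 10$ ($B{\left(W \right)} = 1 - \frac{6 \cdot 2 \left(-3\right)}{4} = 1 - \frac{12 \left(-3\right)}{4} = 1 - -9 = 1 + 9 = 10$)
$j \left(-4\right) B{\left(-3 \right)} = \left(-12\right) \left(-4\right) 10 = 48 \cdot 10 = 480$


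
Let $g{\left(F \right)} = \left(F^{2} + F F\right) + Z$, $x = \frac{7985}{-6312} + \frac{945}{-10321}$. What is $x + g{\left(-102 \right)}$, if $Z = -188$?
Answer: $\frac{1343225276215}{65146152} \approx 20619.0$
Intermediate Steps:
$x = - \frac{88378025}{65146152}$ ($x = 7985 \left(- \frac{1}{6312}\right) + 945 \left(- \frac{1}{10321}\right) = - \frac{7985}{6312} - \frac{945}{10321} = - \frac{88378025}{65146152} \approx -1.3566$)
$g{\left(F \right)} = -188 + 2 F^{2}$ ($g{\left(F \right)} = \left(F^{2} + F F\right) - 188 = \left(F^{2} + F^{2}\right) - 188 = 2 F^{2} - 188 = -188 + 2 F^{2}$)
$x + g{\left(-102 \right)} = - \frac{88378025}{65146152} - \left(188 - 2 \left(-102\right)^{2}\right) = - \frac{88378025}{65146152} + \left(-188 + 2 \cdot 10404\right) = - \frac{88378025}{65146152} + \left(-188 + 20808\right) = - \frac{88378025}{65146152} + 20620 = \frac{1343225276215}{65146152}$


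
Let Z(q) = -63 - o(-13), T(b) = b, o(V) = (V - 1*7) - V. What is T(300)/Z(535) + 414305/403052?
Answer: -12214315/2821364 ≈ -4.3292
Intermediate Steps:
o(V) = -7 (o(V) = (V - 7) - V = (-7 + V) - V = -7)
Z(q) = -56 (Z(q) = -63 - 1*(-7) = -63 + 7 = -56)
T(300)/Z(535) + 414305/403052 = 300/(-56) + 414305/403052 = 300*(-1/56) + 414305*(1/403052) = -75/14 + 414305/403052 = -12214315/2821364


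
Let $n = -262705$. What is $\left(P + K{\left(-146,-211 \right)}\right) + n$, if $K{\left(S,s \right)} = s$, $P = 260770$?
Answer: $-2146$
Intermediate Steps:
$\left(P + K{\left(-146,-211 \right)}\right) + n = \left(260770 - 211\right) - 262705 = 260559 - 262705 = -2146$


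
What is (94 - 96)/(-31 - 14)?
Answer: 2/45 ≈ 0.044444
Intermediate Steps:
(94 - 96)/(-31 - 14) = -2/(-45) = -2*(-1/45) = 2/45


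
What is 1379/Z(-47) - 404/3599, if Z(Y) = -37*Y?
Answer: 4260465/6258661 ≈ 0.68073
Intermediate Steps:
1379/Z(-47) - 404/3599 = 1379/((-37*(-47))) - 404/3599 = 1379/1739 - 404*1/3599 = 1379*(1/1739) - 404/3599 = 1379/1739 - 404/3599 = 4260465/6258661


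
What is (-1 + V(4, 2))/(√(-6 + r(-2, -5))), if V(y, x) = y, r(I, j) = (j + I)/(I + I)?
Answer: -6*I*√17/17 ≈ -1.4552*I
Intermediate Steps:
r(I, j) = (I + j)/(2*I) (r(I, j) = (I + j)/((2*I)) = (I + j)*(1/(2*I)) = (I + j)/(2*I))
(-1 + V(4, 2))/(√(-6 + r(-2, -5))) = (-1 + 4)/(√(-6 + (½)*(-2 - 5)/(-2))) = 3/√(-6 + (½)*(-½)*(-7)) = 3/√(-6 + 7/4) = 3/√(-17/4) = 3/(I*√17/2) = -2*I*√17/17*3 = -6*I*√17/17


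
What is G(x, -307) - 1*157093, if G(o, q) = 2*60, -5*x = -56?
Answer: -156973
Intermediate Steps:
x = 56/5 (x = -1/5*(-56) = 56/5 ≈ 11.200)
G(o, q) = 120
G(x, -307) - 1*157093 = 120 - 1*157093 = 120 - 157093 = -156973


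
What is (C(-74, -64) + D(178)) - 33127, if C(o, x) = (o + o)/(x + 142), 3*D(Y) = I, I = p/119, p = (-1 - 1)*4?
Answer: -51250439/1547 ≈ -33129.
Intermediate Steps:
p = -8 (p = -2*4 = -8)
I = -8/119 ≈ -0.067227
D(Y) = -8/357 (D(Y) = (⅓)*(-8/119) = -8/357)
C(o, x) = 2*o/(142 + x) (C(o, x) = (2*o)/(142 + x) = 2*o/(142 + x))
(C(-74, -64) + D(178)) - 33127 = (2*(-74)/(142 - 64) - 8/357) - 33127 = (2*(-74)/78 - 8/357) - 33127 = (2*(-74)*(1/78) - 8/357) - 33127 = (-74/39 - 8/357) - 33127 = -2970/1547 - 33127 = -51250439/1547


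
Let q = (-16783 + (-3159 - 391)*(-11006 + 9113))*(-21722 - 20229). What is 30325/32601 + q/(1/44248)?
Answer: -405657847630765515491/32601 ≈ -1.2443e+16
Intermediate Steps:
q = -281212949017 (q = (-16783 - 3550*(-1893))*(-41951) = (-16783 + 6720150)*(-41951) = 6703367*(-41951) = -281212949017)
30325/32601 + q/(1/44248) = 30325/32601 - 281212949017/(1/44248) = 30325*(1/32601) - 281212949017/1/44248 = 30325/32601 - 281212949017*44248 = 30325/32601 - 12443110568104216 = -405657847630765515491/32601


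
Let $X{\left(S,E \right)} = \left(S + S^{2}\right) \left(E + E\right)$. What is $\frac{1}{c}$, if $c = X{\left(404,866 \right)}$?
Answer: $\frac{1}{283389840} \approx 3.5287 \cdot 10^{-9}$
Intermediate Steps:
$X{\left(S,E \right)} = 2 E \left(S + S^{2}\right)$ ($X{\left(S,E \right)} = \left(S + S^{2}\right) 2 E = 2 E \left(S + S^{2}\right)$)
$c = 283389840$ ($c = 2 \cdot 866 \cdot 404 \left(1 + 404\right) = 2 \cdot 866 \cdot 404 \cdot 405 = 283389840$)
$\frac{1}{c} = \frac{1}{283389840}$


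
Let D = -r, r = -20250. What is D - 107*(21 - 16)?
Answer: 19715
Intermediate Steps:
D = 20250 (D = -1*(-20250) = 20250)
D - 107*(21 - 16) = 20250 - 107*(21 - 16) = 20250 - 107*5 = 20250 - 1*535 = 20250 - 535 = 19715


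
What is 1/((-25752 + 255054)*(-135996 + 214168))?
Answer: 1/17924995944 ≈ 5.5788e-11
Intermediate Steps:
1/((-25752 + 255054)*(-135996 + 214168)) = 1/(229302*78172) = 1/17924995944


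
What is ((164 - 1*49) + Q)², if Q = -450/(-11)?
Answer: 2941225/121 ≈ 24308.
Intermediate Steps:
Q = 450/11 (Q = -450*(-1/11) = 450/11 ≈ 40.909)
((164 - 1*49) + Q)² = ((164 - 1*49) + 450/11)² = ((164 - 49) + 450/11)² = (115 + 450/11)² = (1715/11)² = 2941225/121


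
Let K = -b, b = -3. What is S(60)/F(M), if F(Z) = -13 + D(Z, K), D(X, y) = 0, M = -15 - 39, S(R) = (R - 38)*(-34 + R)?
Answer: -44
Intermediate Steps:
S(R) = (-38 + R)*(-34 + R)
M = -54
K = 3 (K = -1*(-3) = 3)
F(Z) = -13 (F(Z) = -13 + 0 = -13)
S(60)/F(M) = (1292 + 60**2 - 72*60)/(-13) = (1292 + 3600 - 4320)*(-1/13) = 572*(-1/13) = -44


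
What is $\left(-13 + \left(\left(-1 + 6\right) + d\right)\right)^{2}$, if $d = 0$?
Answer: $64$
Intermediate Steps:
$\left(-13 + \left(\left(-1 + 6\right) + d\right)\right)^{2} = \left(-13 + \left(\left(-1 + 6\right) + 0\right)\right)^{2} = \left(-13 + \left(5 + 0\right)\right)^{2} = \left(-13 + 5\right)^{2} = \left(-8\right)^{2} = 64$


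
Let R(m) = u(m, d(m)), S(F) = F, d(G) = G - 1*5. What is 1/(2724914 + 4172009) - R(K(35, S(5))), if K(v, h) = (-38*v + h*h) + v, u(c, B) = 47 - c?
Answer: -9083247590/6896923 ≈ -1317.0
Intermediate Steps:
d(G) = -5 + G (d(G) = G - 5 = -5 + G)
K(v, h) = h² - 37*v (K(v, h) = (-38*v + h²) + v = (h² - 38*v) + v = h² - 37*v)
R(m) = 47 - m
1/(2724914 + 4172009) - R(K(35, S(5))) = 1/(2724914 + 4172009) - (47 - (5² - 37*35)) = 1/6896923 - (47 - (25 - 1295)) = 1/6896923 - (47 - 1*(-1270)) = 1/6896923 - (47 + 1270) = 1/6896923 - 1*1317 = 1/6896923 - 1317 = -9083247590/6896923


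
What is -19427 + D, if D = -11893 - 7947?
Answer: -39267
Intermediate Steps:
D = -19840
-19427 + D = -19427 - 19840 = -39267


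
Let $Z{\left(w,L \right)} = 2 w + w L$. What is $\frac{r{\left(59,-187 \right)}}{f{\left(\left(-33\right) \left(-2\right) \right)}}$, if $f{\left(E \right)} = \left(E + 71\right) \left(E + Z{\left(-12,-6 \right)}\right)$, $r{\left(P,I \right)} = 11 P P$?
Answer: $\frac{38291}{15618} \approx 2.4517$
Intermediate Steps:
$Z{\left(w,L \right)} = 2 w + L w$
$r{\left(P,I \right)} = 11 P^{2}$
$f{\left(E \right)} = \left(48 + E\right) \left(71 + E\right)$ ($f{\left(E \right)} = \left(E + 71\right) \left(E - 12 \left(2 - 6\right)\right) = \left(71 + E\right) \left(E - -48\right) = \left(71 + E\right) \left(E + 48\right) = \left(71 + E\right) \left(48 + E\right) = \left(48 + E\right) \left(71 + E\right)$)
$\frac{r{\left(59,-187 \right)}}{f{\left(\left(-33\right) \left(-2\right) \right)}} = \frac{11 \cdot 59^{2}}{3408 + \left(\left(-33\right) \left(-2\right)\right)^{2} + 119 \left(\left(-33\right) \left(-2\right)\right)} = \frac{11 \cdot 3481}{3408 + 66^{2} + 119 \cdot 66} = \frac{38291}{3408 + 4356 + 7854} = \frac{38291}{15618}$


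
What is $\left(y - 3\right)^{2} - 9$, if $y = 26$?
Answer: $520$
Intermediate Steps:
$\left(y - 3\right)^{2} - 9 = \left(26 - 3\right)^{2} - 9 = 23^{2} - 9 = 529 - 9 = 520$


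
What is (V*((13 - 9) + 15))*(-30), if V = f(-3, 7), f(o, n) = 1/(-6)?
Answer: 95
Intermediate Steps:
f(o, n) = -1/6
V = -1/6 ≈ -0.16667
(V*((13 - 9) + 15))*(-30) = -((13 - 9) + 15)/6*(-30) = -(4 + 15)/6*(-30) = -1/6*19*(-30) = -19/6*(-30) = 95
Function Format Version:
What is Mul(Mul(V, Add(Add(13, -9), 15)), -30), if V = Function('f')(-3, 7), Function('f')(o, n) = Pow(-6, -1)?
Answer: 95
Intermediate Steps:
Function('f')(o, n) = Rational(-1, 6)
V = Rational(-1, 6) ≈ -0.16667
Mul(Mul(V, Add(Add(13, -9), 15)), -30) = Mul(Mul(Rational(-1, 6), Add(Add(13, -9), 15)), -30) = Mul(Mul(Rational(-1, 6), Add(4, 15)), -30) = Mul(Mul(Rational(-1, 6), 19), -30) = Mul(Rational(-19, 6), -30) = 95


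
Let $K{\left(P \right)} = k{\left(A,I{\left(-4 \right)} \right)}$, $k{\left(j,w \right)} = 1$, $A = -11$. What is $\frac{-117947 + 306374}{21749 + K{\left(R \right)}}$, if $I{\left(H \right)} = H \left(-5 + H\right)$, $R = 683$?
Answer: $\frac{62809}{7250} \approx 8.6633$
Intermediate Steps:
$K{\left(P \right)} = 1$
$\frac{-117947 + 306374}{21749 + K{\left(R \right)}} = \frac{-117947 + 306374}{21749 + 1} = \frac{188427}{21750} = 188427 \cdot \frac{1}{21750} = \frac{62809}{7250}$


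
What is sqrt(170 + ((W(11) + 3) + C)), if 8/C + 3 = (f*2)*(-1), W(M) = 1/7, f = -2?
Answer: 2*sqrt(2219)/7 ≈ 13.459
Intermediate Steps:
W(M) = 1/7
C = 8 (C = 8/(-3 - 2*2*(-1)) = 8/(-3 - 4*(-1)) = 8/(-3 + 4) = 8/1 = 8*1 = 8)
sqrt(170 + ((W(11) + 3) + C)) = sqrt(170 + ((1/7 + 3) + 8)) = sqrt(170 + (22/7 + 8)) = sqrt(170 + 78/7) = sqrt(1268/7) = 2*sqrt(2219)/7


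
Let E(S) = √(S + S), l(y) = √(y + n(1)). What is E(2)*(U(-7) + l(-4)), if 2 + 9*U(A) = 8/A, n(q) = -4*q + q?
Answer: -44/63 + 2*I*√7 ≈ -0.69841 + 5.2915*I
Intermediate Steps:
n(q) = -3*q
l(y) = √(-3 + y) (l(y) = √(y - 3*1) = √(y - 3) = √(-3 + y))
E(S) = √2*√S (E(S) = √(2*S) = √2*√S)
U(A) = -2/9 + 8/(9*A) (U(A) = -2/9 + (8/A)/9 = -2/9 + 8/(9*A))
E(2)*(U(-7) + l(-4)) = (√2*√2)*((2/9)*(4 - 1*(-7))/(-7) + √(-3 - 4)) = 2*((2/9)*(-⅐)*(4 + 7) + √(-7)) = 2*((2/9)*(-⅐)*11 + I*√7) = 2*(-22/63 + I*√7) = -44/63 + 2*I*√7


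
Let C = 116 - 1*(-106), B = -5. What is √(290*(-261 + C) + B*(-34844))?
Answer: √162910 ≈ 403.62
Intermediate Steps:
C = 222 (C = 116 + 106 = 222)
√(290*(-261 + C) + B*(-34844)) = √(290*(-261 + 222) - 5*(-34844)) = √(290*(-39) + 174220) = √(-11310 + 174220) = √162910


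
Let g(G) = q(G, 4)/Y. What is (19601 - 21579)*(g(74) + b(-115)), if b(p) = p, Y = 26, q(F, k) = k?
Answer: 2953154/13 ≈ 2.2717e+5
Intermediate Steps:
g(G) = 2/13 (g(G) = 4/26 = 4*(1/26) = 2/13)
(19601 - 21579)*(g(74) + b(-115)) = (19601 - 21579)*(2/13 - 115) = -1978*(-1493/13) = 2953154/13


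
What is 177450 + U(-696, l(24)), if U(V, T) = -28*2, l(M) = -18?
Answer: 177394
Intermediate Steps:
U(V, T) = -56
177450 + U(-696, l(24)) = 177450 - 56 = 177394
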